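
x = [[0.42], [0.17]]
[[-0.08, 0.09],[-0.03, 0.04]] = x@[[-0.18, 0.22]]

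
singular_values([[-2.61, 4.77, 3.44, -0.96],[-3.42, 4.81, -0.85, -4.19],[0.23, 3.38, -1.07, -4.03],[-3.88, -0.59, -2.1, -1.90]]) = [10.18, 5.34, 3.92, 0.48]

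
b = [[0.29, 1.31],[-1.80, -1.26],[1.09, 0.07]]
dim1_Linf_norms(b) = [1.31, 1.8, 1.09]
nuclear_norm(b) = 3.65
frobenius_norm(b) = 2.80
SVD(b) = [[-0.4, -0.79], [0.85, -0.14], [-0.35, 0.59]] @ diag([2.5884898541439325, 1.0585463027160975]) @ [[-0.78, -0.63], [0.63, -0.78]]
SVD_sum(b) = [[0.82, 0.66], [-1.71, -1.37], [0.70, 0.56]] + [[-0.53, 0.65], [-0.09, 0.11], [0.39, -0.49]]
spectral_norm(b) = 2.59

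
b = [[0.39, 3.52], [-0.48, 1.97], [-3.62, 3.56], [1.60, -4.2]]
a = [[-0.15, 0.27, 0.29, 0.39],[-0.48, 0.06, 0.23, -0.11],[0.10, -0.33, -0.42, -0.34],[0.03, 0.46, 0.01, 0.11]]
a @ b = [[-0.61, -0.60], [-1.22, -0.29], [1.17, -0.37], [-0.07, 0.59]]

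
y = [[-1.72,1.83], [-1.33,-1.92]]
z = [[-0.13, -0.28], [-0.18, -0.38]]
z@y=[[0.60, 0.30],[0.82, 0.4]]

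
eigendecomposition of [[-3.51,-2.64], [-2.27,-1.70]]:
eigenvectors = [[-0.84, 0.6],[-0.54, -0.8]]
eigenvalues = [-5.21, 0.0]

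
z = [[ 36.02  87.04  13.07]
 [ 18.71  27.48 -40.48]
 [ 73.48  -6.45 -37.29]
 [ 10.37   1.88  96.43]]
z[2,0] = 73.48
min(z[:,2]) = -40.48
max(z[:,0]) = 73.48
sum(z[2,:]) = 29.740000000000002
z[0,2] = 13.07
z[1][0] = 18.71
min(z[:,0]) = 10.37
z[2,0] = 73.48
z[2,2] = -37.29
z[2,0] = 73.48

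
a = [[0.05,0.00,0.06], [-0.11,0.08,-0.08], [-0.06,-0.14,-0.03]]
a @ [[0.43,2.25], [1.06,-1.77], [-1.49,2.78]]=[[-0.07, 0.28], [0.16, -0.61], [-0.13, 0.03]]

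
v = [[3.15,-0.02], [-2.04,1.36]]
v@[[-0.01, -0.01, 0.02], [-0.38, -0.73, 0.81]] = [[-0.02,-0.02,0.05], [-0.50,-0.97,1.06]]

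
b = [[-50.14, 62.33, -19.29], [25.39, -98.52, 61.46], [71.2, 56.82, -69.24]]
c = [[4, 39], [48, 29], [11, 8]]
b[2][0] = 71.2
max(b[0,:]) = 62.33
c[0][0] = 4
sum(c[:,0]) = 63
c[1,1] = 29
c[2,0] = 11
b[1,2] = 61.46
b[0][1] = 62.33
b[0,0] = -50.14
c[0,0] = 4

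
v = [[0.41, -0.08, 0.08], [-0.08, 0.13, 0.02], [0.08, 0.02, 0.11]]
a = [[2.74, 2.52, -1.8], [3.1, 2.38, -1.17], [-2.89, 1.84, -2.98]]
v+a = [[3.15,2.44,-1.72], [3.02,2.51,-1.15], [-2.81,1.86,-2.87]]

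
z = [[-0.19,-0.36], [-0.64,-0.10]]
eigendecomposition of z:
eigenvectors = [[-0.64, 0.56], [-0.77, -0.83]]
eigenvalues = [-0.63, 0.34]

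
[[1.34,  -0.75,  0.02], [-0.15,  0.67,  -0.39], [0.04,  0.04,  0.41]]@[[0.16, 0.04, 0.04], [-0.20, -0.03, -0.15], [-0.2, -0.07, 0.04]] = [[0.36, 0.07, 0.17], [-0.08, 0.00, -0.12], [-0.08, -0.03, 0.01]]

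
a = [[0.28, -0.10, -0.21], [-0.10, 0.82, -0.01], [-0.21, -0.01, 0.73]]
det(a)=0.124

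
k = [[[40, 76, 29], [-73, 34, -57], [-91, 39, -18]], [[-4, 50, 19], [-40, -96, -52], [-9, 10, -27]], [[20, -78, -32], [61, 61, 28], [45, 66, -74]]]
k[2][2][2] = -74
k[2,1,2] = 28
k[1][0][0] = -4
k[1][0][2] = 19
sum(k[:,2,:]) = -59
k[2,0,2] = -32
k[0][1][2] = -57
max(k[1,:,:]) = 50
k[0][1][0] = -73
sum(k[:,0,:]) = 120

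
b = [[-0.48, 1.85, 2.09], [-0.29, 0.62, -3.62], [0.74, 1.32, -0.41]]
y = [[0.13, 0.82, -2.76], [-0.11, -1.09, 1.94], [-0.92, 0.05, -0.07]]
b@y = [[-2.19, -2.31, 4.77], [3.22, -1.09, 2.26], [0.33, -0.85, 0.55]]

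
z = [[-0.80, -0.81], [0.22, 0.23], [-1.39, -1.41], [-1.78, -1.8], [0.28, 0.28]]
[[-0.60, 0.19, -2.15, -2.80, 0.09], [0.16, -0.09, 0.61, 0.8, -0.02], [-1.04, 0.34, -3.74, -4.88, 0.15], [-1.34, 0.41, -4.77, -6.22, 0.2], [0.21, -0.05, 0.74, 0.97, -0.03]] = z @[[1.41, 4.4, -0.13, -0.53, -1.01],[-0.65, -4.58, 2.78, 3.98, 0.89]]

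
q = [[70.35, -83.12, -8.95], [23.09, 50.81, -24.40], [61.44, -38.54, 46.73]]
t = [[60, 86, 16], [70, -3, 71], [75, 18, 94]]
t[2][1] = 18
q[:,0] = [70.35, 23.09, 61.44]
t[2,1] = 18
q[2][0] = 61.44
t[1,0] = 70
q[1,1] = 50.81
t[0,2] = 16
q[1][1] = 50.81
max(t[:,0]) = 75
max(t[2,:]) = 94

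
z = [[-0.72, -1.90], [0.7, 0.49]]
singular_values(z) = [2.16, 0.45]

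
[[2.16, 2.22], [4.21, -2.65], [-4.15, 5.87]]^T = [[2.16,4.21,-4.15], [2.22,-2.65,5.87]]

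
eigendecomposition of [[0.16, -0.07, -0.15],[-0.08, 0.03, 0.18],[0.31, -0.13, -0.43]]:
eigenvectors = [[-0.22, 0.8, 0.42], [0.44, 0.46, 0.91], [-0.87, 0.39, 0.03]]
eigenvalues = [-0.28, 0.05, -0.0]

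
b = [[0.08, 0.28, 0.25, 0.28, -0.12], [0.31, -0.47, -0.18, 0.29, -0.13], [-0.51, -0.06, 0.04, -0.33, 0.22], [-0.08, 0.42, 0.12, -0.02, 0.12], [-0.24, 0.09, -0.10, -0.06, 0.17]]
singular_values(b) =[0.93, 0.7, 0.22, 0.19, 0.05]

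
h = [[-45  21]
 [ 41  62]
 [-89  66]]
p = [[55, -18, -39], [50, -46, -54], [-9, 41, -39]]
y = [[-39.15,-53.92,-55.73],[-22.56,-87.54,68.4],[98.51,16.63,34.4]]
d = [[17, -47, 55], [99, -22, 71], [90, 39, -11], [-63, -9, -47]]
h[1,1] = 62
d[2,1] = 39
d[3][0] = -63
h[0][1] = 21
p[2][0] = -9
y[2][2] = 34.4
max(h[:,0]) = 41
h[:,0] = [-45, 41, -89]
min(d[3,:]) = -63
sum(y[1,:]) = -41.7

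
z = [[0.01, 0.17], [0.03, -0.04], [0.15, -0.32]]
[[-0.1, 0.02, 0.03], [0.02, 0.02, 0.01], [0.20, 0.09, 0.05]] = z @ [[0.01, 0.77, 0.6],[-0.61, 0.07, 0.12]]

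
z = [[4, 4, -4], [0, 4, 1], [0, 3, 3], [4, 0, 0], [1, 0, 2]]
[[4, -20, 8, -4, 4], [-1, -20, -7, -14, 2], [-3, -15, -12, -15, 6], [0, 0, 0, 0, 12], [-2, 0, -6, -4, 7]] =z @[[0, 0, 0, 0, 3], [0, -5, -1, -3, 0], [-1, 0, -3, -2, 2]]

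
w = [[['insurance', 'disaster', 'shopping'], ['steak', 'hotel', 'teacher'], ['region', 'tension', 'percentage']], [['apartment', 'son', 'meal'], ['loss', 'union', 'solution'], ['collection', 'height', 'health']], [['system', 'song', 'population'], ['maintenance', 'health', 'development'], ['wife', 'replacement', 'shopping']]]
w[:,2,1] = ['tension', 'height', 'replacement']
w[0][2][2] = 'percentage'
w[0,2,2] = 'percentage'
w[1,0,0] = 'apartment'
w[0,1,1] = 'hotel'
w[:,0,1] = ['disaster', 'son', 'song']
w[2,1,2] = 'development'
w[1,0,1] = 'son'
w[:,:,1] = [['disaster', 'hotel', 'tension'], ['son', 'union', 'height'], ['song', 'health', 'replacement']]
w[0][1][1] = 'hotel'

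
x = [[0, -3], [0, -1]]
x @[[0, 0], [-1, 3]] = [[3, -9], [1, -3]]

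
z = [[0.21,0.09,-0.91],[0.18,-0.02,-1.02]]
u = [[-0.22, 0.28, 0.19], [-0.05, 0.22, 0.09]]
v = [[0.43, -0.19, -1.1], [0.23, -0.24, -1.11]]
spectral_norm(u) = 0.46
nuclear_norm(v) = 1.80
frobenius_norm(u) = 0.47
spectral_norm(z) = 1.39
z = v + u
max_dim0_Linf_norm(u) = 0.28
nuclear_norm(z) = 1.48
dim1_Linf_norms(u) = [0.28, 0.22]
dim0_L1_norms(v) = [0.66, 0.43, 2.21]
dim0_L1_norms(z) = [0.39, 0.11, 1.93]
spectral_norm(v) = 1.66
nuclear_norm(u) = 0.55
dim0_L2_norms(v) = [0.49, 0.31, 1.56]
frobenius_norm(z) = 1.40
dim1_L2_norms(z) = [0.94, 1.04]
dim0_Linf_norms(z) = [0.21, 0.09, 1.02]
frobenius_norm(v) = 1.67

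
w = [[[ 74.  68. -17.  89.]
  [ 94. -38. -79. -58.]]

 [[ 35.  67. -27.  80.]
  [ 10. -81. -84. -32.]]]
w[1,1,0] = 10.0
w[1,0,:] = [35.0, 67.0, -27.0, 80.0]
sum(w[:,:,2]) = -207.0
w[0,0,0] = 74.0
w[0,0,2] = -17.0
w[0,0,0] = 74.0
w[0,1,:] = [94.0, -38.0, -79.0, -58.0]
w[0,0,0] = 74.0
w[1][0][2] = -27.0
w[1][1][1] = -81.0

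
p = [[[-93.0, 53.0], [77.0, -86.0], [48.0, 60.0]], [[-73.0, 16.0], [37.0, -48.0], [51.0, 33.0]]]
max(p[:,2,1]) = 60.0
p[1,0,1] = 16.0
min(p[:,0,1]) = 16.0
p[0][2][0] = 48.0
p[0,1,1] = -86.0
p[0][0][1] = 53.0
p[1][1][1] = -48.0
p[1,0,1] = 16.0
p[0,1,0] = 77.0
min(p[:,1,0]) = 37.0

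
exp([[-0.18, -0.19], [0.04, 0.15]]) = [[0.83, -0.19], [0.04, 1.16]]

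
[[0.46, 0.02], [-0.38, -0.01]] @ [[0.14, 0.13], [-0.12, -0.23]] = [[0.06, 0.06],  [-0.05, -0.05]]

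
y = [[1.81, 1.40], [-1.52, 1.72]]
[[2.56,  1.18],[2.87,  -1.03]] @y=[[2.84, 5.61], [6.76, 2.25]]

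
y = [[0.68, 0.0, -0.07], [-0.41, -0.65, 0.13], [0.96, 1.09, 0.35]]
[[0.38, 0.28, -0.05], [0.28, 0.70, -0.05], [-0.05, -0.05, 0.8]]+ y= [[1.06,0.28,-0.12], [-0.13,0.05,0.08], [0.91,1.04,1.15]]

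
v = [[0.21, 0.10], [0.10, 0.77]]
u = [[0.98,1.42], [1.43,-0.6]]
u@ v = [[0.35, 1.19], [0.24, -0.32]]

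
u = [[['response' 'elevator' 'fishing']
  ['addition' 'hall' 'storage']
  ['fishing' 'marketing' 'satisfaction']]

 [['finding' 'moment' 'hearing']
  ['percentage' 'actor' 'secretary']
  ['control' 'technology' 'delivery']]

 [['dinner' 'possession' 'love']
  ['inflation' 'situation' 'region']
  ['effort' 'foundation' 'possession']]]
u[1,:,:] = [['finding', 'moment', 'hearing'], ['percentage', 'actor', 'secretary'], ['control', 'technology', 'delivery']]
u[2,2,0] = 'effort'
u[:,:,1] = [['elevator', 'hall', 'marketing'], ['moment', 'actor', 'technology'], ['possession', 'situation', 'foundation']]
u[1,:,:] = [['finding', 'moment', 'hearing'], ['percentage', 'actor', 'secretary'], ['control', 'technology', 'delivery']]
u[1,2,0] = 'control'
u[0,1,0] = 'addition'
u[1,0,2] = 'hearing'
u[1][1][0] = 'percentage'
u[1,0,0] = 'finding'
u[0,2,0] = 'fishing'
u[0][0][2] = 'fishing'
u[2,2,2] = 'possession'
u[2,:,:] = [['dinner', 'possession', 'love'], ['inflation', 'situation', 'region'], ['effort', 'foundation', 'possession']]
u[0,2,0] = 'fishing'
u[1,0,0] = 'finding'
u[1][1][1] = 'actor'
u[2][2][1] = 'foundation'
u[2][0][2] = 'love'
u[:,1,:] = [['addition', 'hall', 'storage'], ['percentage', 'actor', 'secretary'], ['inflation', 'situation', 'region']]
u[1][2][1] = 'technology'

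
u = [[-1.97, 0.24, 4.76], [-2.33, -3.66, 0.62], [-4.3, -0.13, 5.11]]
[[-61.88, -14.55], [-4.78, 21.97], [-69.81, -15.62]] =u @ [[1.89, 1.27], [-1.95, -7.18], [-12.12, -2.17]]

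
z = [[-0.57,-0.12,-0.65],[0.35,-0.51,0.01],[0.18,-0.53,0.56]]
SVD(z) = [[-0.67,-0.70,0.26], [0.37,-0.61,-0.7], [0.65,-0.37,0.67]] @ diag([1.111216900544922, 0.6499972758238355, 0.3377877164210243]) @ [[0.56, -0.41, 0.72], [0.18, 0.91, 0.37], [-0.81, -0.08, 0.59]]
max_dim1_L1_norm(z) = 1.34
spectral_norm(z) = 1.11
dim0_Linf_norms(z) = [0.57, 0.53, 0.65]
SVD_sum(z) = [[-0.42,0.3,-0.53], [0.23,-0.17,0.3], [0.41,-0.29,0.52]] + [[-0.08, -0.41, -0.17], [-0.07, -0.36, -0.15], [-0.04, -0.22, -0.09]] + [[-0.07, -0.01, 0.05], [0.19, 0.02, -0.14], [-0.18, -0.02, 0.13]]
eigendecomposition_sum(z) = [[-0.28+0.18j, -0.13-0.32j, (-0.18+0.04j)], [(0.18+0.24j), (-0.28+0.14j), 0.05+0.16j], [(0.09+0.12j), -0.14+0.07j, (0.03+0.08j)]] + [[-0.28-0.18j, (-0.13+0.32j), -0.18-0.04j], [(0.18-0.24j), -0.28-0.14j, (0.05-0.16j)], [(0.09-0.12j), -0.14-0.07j, (0.03-0.08j)]] + [[(-0-0j), (0.14+0j), -0.29-0.00j], [-0.00-0.00j, (0.04+0j), -0.09-0.00j], [0j, -0.25-0.00j, 0.51+0.00j]]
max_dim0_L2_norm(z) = 0.86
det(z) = 0.24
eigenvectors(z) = [[(0.71+0j), 0.71-0.00j, (-0.48+0j)], [(-0.05-0.63j), -0.05+0.63j, (-0.15+0j)], [-0.03-0.31j, -0.03+0.31j, (0.86+0j)]]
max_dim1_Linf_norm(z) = 0.65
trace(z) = -0.52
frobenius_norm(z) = 1.33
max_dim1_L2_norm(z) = 0.87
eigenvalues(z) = [(-0.54+0.39j), (-0.54-0.39j), (0.55+0j)]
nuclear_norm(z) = 2.10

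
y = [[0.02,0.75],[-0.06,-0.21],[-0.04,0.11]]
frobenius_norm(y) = 0.79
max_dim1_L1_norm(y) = 0.77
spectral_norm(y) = 0.79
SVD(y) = [[-0.95, -0.12],[0.27, -0.76],[-0.14, -0.64]] @ diag([0.7871319112589678, 0.06872666351427947]) @ [[-0.04, -1.00], [1.0, -0.04]]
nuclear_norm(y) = 0.86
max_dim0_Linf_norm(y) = 0.75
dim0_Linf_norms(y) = [0.06, 0.75]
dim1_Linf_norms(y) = [0.75, 0.21, 0.11]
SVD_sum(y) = [[0.03, 0.75], [-0.01, -0.21], [0.00, 0.11]] + [[-0.01,0.00],[-0.05,0.0],[-0.04,0.00]]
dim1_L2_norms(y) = [0.75, 0.22, 0.12]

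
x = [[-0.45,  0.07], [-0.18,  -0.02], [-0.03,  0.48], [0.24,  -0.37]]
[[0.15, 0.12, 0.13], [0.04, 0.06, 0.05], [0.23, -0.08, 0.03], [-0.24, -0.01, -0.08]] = x@[[-0.27, -0.30, -0.28], [0.47, -0.18, 0.04]]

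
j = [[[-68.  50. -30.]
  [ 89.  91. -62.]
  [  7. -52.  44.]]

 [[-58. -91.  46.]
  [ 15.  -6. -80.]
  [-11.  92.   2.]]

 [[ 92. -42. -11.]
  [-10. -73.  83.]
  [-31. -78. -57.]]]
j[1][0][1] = -91.0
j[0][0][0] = -68.0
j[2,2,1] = -78.0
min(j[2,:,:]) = -78.0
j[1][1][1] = -6.0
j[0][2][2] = 44.0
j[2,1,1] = -73.0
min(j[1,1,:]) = -80.0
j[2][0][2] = -11.0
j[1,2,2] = 2.0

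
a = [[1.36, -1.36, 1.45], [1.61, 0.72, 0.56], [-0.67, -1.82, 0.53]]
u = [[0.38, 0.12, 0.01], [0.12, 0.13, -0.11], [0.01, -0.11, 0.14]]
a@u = [[0.37, -0.17, 0.37], [0.70, 0.23, 0.02], [-0.47, -0.38, 0.27]]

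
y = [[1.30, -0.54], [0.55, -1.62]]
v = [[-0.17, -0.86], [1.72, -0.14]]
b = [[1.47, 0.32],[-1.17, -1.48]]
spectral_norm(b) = 2.28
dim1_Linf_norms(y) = [1.3, 1.62]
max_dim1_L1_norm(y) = 2.17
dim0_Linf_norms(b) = [1.47, 1.48]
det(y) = -1.81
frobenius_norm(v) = 1.94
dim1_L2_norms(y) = [1.41, 1.71]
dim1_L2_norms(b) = [1.5, 1.89]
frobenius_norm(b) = 2.41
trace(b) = -0.01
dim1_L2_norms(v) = [0.88, 1.73]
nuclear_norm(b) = 3.07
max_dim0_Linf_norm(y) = 1.62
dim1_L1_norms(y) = [1.84, 2.17]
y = b + v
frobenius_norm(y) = 2.22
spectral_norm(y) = 2.03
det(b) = -1.80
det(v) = 1.50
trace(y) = -0.32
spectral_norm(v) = 1.73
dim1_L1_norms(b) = [1.79, 2.65]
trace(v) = -0.31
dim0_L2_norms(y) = [1.41, 1.71]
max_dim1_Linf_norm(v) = 1.72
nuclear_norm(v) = 2.60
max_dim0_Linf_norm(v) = 1.72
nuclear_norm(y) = 2.92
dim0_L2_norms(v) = [1.73, 0.87]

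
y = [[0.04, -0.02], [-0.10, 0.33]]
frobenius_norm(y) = 0.35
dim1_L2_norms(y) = [0.04, 0.34]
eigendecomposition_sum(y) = [[0.03, 0.0],  [0.01, 0.00]] + [[0.01, -0.02], [-0.11, 0.33]]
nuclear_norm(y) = 0.38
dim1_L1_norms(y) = [0.06, 0.43]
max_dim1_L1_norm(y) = 0.43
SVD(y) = [[-0.09, 1.00],[1.0, 0.09]] @ diag([0.34619848057222913, 0.03235138404272484]) @ [[-0.30, 0.95], [0.95, 0.3]]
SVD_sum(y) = [[0.01, -0.03],[-0.1, 0.33]] + [[0.03, 0.01], [0.00, 0.0]]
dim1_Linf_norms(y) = [0.04, 0.33]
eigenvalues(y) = [0.03, 0.34]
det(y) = 0.01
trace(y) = 0.37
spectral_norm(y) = 0.35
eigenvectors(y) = [[-0.95,0.07], [-0.32,-1.0]]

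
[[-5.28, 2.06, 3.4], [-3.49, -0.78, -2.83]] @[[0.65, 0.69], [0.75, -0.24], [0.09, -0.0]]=[[-1.58,-4.14], [-3.11,-2.22]]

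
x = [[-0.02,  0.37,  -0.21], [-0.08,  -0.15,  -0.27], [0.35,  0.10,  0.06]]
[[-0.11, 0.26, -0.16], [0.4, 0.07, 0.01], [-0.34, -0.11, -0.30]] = x@[[-0.61, -0.38, -0.83], [-0.81, 0.47, -0.28], [-0.84, -0.39, 0.36]]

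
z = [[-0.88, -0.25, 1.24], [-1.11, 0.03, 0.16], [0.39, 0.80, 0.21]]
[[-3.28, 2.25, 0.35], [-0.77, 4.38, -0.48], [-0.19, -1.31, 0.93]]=z@[[0.36,-4.07,0.57], [0.20,0.60,0.67], [-2.35,-0.95,0.82]]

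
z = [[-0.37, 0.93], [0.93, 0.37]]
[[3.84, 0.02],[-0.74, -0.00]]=z @ [[-2.11, -0.01], [3.29, 0.02]]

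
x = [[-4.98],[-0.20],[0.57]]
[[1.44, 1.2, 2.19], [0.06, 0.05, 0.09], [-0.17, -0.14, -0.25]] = x @ [[-0.29, -0.24, -0.44]]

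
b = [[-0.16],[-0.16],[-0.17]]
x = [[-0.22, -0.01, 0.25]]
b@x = [[0.04,0.0,-0.04], [0.04,0.00,-0.04], [0.04,0.00,-0.04]]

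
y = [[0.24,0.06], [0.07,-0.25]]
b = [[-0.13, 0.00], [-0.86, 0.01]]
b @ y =[[-0.03, -0.01], [-0.21, -0.05]]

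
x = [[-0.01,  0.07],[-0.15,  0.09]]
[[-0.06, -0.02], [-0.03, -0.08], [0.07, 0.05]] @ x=[[0.0,-0.01], [0.01,-0.01], [-0.01,0.01]]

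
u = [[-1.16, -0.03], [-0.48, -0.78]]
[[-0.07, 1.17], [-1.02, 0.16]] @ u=[[-0.48, -0.91], [1.11, -0.09]]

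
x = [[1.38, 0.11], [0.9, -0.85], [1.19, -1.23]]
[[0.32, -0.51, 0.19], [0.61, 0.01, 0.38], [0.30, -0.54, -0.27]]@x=[[0.21, 0.24], [1.3, -0.41], [-0.39, 0.82]]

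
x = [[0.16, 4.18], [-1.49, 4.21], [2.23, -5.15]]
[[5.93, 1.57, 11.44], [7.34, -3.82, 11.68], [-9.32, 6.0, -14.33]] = x @ [[-0.83, 3.27, -0.1], [1.45, 0.25, 2.74]]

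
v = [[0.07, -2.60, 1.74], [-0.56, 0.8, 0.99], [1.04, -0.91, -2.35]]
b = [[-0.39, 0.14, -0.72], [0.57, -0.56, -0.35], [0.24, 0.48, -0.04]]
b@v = [[-0.85, 1.78, 1.15],[-0.01, -1.61, 1.26],[-0.29, -0.2, 0.99]]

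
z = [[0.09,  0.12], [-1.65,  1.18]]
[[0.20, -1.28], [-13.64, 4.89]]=z@[[6.15, -6.91], [-2.96, -5.52]]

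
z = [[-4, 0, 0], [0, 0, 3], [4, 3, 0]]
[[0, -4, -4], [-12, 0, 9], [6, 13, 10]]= z @ [[0, 1, 1], [2, 3, 2], [-4, 0, 3]]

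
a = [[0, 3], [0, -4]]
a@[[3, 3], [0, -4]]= [[0, -12], [0, 16]]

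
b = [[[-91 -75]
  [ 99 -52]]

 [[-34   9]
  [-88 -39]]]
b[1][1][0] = -88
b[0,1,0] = 99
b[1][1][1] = -39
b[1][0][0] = -34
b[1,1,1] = -39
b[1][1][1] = -39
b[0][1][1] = -52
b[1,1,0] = -88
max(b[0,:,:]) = 99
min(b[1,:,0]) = -88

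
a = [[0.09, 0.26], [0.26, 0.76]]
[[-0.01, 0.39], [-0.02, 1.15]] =a@ [[0.03, 0.53], [-0.04, 1.33]]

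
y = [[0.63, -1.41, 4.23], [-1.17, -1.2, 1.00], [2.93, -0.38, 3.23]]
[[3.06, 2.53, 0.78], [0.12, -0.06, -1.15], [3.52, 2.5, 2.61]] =y @ [[0.5,0.03,0.68], [-0.06,0.71,0.5], [0.63,0.83,0.25]]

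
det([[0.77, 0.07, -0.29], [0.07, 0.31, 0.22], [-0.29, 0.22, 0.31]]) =0.000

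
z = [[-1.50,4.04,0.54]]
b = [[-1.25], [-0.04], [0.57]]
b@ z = [[1.88, -5.05, -0.68], [0.06, -0.16, -0.02], [-0.86, 2.3, 0.31]]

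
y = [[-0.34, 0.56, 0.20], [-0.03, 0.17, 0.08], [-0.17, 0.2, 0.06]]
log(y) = [[-2.12+3.71j, 0.13-4.38j, 1.24-1.28j], [-1.61-0.15j, (-0.1+0.17j), 2.85+0.05j], [3.43+2.16j, (-4.07-2.55j), (-7.57-0.75j)]]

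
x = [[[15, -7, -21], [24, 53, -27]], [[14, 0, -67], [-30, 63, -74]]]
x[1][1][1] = 63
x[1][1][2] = -74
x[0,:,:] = [[15, -7, -21], [24, 53, -27]]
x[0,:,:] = [[15, -7, -21], [24, 53, -27]]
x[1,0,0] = 14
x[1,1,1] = 63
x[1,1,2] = -74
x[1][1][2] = -74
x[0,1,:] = [24, 53, -27]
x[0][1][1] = 53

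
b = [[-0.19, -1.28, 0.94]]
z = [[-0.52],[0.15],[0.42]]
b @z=[[0.30]]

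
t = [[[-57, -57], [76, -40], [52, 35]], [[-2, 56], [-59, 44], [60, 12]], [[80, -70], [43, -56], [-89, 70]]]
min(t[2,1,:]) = -56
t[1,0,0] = -2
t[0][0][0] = -57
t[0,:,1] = [-57, -40, 35]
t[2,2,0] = -89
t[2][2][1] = 70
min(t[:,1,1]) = -56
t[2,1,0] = 43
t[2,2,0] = -89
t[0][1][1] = -40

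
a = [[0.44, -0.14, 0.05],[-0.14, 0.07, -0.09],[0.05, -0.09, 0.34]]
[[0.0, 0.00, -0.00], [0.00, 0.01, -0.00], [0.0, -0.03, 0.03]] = a @ [[0.0, -0.01, 0.01], [0.0, -0.11, 0.08], [0.00, -0.13, 0.10]]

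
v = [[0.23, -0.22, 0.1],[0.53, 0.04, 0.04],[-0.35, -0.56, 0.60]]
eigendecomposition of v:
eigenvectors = [[(0.31-0.02j), 0.31+0.02j, (0.13+0j)], [0.28-0.43j, (0.28+0.43j), (0.36+0j)], [0.80+0.00j, 0.80-0.00j, (0.92+0j)]]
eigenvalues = [(0.27+0.31j), (0.27-0.31j), (0.33+0j)]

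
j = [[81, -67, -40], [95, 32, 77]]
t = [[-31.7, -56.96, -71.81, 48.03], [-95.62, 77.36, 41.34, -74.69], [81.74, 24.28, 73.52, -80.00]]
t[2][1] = 24.28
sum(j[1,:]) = 204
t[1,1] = 77.36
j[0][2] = -40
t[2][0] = 81.74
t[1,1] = 77.36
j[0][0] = 81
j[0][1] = -67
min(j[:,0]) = 81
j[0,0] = 81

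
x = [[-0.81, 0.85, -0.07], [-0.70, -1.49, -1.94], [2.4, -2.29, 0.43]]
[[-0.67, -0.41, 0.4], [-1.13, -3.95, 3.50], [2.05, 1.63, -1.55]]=x@[[0.64,0.99,-0.58], [-0.14,0.56,-0.20], [0.46,1.25,-1.44]]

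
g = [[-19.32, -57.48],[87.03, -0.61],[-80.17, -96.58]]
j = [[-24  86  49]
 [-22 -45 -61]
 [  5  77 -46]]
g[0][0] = -19.32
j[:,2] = [49, -61, -46]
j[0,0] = -24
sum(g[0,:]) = -76.8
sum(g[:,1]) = -154.67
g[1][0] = 87.03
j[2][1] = 77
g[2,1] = -96.58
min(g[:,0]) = -80.17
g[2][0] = -80.17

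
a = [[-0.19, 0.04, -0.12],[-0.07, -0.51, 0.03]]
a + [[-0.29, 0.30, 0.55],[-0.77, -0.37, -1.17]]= [[-0.48, 0.34, 0.43],[-0.84, -0.88, -1.14]]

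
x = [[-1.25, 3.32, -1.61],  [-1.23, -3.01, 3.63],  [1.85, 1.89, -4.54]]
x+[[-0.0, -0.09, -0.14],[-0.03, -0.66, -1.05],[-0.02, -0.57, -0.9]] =[[-1.25, 3.23, -1.75], [-1.26, -3.67, 2.58], [1.83, 1.32, -5.44]]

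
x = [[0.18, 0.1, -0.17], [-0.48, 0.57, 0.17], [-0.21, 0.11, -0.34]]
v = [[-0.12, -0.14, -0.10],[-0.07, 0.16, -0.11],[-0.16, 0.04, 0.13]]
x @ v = [[-0.00, -0.02, -0.05], [-0.01, 0.17, 0.01], [0.07, 0.03, -0.04]]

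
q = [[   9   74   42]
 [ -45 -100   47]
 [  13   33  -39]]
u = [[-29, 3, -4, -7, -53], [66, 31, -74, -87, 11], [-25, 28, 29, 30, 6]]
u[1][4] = 11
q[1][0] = -45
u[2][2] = 29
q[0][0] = 9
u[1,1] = 31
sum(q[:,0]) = -23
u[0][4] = -53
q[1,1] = -100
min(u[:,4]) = -53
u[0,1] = 3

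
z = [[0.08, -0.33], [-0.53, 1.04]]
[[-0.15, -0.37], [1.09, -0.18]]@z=[[0.18, -0.34], [0.18, -0.55]]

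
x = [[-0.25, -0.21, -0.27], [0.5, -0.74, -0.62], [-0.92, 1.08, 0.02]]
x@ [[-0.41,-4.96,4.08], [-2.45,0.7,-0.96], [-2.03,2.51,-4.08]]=[[1.17, 0.42, 0.28], [2.87, -4.55, 5.28], [-2.31, 5.37, -4.87]]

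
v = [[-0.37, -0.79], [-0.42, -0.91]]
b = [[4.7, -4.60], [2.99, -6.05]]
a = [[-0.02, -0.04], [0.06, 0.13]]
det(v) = 0.00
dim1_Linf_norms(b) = [4.7, 6.05]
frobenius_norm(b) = 9.42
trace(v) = -1.28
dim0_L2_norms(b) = [5.57, 7.6]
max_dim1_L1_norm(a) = 0.19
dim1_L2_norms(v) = [0.87, 1.0]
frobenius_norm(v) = 1.33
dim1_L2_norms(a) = [0.04, 0.14]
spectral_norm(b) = 9.29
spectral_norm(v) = 1.33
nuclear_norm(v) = 1.33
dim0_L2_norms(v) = [0.56, 1.21]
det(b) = -14.68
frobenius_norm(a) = 0.15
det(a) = -0.00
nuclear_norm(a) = 0.15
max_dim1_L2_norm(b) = 6.75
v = b @ a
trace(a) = 0.11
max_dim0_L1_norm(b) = 10.65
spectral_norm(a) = 0.15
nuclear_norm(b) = 10.87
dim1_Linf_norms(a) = [0.04, 0.13]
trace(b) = -1.35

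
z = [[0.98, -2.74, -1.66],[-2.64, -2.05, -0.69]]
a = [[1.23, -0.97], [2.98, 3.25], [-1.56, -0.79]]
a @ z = [[3.77, -1.38, -1.37], [-5.66, -14.83, -7.19], [0.56, 5.89, 3.13]]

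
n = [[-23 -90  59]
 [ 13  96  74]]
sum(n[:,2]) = 133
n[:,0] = [-23, 13]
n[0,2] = 59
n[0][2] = 59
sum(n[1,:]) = 183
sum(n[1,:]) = 183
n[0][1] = -90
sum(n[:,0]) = -10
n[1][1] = 96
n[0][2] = 59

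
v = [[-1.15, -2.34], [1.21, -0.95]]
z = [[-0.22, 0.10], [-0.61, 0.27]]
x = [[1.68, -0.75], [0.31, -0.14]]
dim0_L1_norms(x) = [1.99, 0.89]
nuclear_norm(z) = 0.71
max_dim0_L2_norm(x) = 1.71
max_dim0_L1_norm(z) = 0.83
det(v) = 3.92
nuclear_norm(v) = 4.12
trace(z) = 0.05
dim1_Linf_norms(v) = [2.34, 1.21]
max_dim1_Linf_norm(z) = 0.61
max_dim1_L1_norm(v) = 3.49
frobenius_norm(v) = 3.03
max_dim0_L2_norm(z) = 0.65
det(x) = -0.00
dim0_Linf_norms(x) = [1.68, 0.75]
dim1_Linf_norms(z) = [0.22, 0.61]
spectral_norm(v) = 2.64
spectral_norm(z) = 0.71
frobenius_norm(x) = 1.87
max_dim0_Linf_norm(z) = 0.61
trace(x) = 1.54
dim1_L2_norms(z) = [0.24, 0.67]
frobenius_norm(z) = 0.71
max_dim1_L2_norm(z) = 0.67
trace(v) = -2.10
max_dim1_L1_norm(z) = 0.88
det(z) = 0.00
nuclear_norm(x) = 1.87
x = v @ z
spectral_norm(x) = 1.87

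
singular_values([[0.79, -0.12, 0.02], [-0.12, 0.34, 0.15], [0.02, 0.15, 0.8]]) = [0.85, 0.81, 0.27]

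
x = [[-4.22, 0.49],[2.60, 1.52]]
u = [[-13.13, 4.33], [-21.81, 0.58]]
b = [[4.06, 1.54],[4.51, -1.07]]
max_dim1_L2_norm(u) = 21.82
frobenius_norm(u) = 25.83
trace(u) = -12.55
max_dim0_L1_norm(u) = 34.94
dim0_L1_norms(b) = [8.57, 2.61]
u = b @ x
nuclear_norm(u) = 29.00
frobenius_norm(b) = 6.35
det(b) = -11.29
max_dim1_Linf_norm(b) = 4.51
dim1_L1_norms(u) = [17.46, 22.39]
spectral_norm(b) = 6.07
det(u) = 86.82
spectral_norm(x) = 4.97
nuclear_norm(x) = 6.52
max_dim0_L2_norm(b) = 6.07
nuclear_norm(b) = 7.93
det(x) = -7.69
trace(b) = 2.99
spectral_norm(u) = 25.61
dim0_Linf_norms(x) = [4.22, 1.52]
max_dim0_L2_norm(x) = 4.96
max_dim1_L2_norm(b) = 4.64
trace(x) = -2.70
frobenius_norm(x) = 5.21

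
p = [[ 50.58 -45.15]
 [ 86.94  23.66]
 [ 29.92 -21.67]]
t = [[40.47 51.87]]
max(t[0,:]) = 51.87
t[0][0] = 40.47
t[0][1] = 51.87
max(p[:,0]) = 86.94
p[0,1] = -45.15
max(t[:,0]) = 40.47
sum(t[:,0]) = 40.47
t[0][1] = 51.87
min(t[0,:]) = 40.47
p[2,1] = -21.67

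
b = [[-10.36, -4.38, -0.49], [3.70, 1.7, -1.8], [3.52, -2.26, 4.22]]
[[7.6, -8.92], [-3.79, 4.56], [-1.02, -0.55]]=b @ [[-0.84, 0.8], [0.19, 0.22], [0.56, -0.68]]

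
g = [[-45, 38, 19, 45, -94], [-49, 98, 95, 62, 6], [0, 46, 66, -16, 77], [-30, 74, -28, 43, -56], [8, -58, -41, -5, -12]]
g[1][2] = 95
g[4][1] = -58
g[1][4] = 6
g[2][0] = 0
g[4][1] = -58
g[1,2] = 95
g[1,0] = -49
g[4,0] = 8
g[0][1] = 38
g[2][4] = 77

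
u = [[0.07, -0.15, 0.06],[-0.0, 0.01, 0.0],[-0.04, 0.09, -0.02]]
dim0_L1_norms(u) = [0.11, 0.25, 0.08]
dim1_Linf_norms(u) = [0.15, 0.01, 0.09]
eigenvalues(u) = [(0.02+0.02j), (0.02-0.02j), (0.01+0j)]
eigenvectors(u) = [[0.77+0.00j, 0.77-0.00j, (0.73+0j)], [0.00+0.00j, -0j, (0.49+0j)], [(-0.58+0.25j), (-0.58-0.25j), (0.49+0j)]]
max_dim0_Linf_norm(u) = 0.15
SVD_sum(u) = [[0.07, -0.15, 0.05], [-0.0, 0.01, -0.0], [-0.04, 0.09, -0.03]] + [[0.0, 0.00, 0.01], [0.0, 0.0, 0.00], [0.0, 0.00, 0.01]] + [[-0.0, -0.00, 0.0],[0.0, 0.00, -0.00],[-0.00, -0.00, 0.0]]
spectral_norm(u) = 0.20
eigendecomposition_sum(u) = [[0.04-0.02j, (-0.08+0.07j), (0.03-0.04j)], [0.00+0.00j, 0.00+0.00j, 0.00+0.00j], [(-0.02+0.03j), 0.04-0.08j, (-0.01+0.04j)]] + [[(0.04+0.02j), (-0.08-0.07j), (0.03+0.04j)],[0.00+0.00j, 0.00+0.00j, 0.00+0.00j],[-0.02-0.03j, 0.04+0.08j, -0.01-0.04j]] + [[0.00+0.00j, (0.02+0j), 0j], [0j, (0.01+0j), 0.00+0.00j], [0j, (0.01+0j), 0.00+0.00j]]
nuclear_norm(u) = 0.22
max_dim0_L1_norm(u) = 0.25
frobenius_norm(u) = 0.20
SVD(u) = [[-0.87, 0.49, -0.10], [0.04, 0.26, 0.96], [0.49, 0.83, -0.25]] @ diag([0.20250286754537464, 0.013377682976297527, 0.0036913729269910686]) @ [[-0.40, 0.86, -0.31], [0.05, 0.35, 0.93], [0.92, 0.36, -0.19]]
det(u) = 0.00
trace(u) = 0.06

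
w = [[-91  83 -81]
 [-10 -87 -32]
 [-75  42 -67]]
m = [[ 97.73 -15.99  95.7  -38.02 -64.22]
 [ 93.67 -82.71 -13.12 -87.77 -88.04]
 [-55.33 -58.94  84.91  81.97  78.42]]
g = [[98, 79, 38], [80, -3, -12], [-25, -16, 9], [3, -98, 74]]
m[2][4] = 78.42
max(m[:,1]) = -15.99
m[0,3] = -38.02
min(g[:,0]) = -25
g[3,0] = 3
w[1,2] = -32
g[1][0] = 80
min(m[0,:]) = -64.22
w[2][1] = 42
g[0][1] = 79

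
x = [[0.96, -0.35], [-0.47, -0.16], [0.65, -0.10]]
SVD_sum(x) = [[0.99,  -0.22],[-0.41,  0.09],[0.64,  -0.14]] + [[-0.03, -0.13], [-0.06, -0.25], [0.01, 0.04]]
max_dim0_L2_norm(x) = 1.25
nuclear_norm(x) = 1.57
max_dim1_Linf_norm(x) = 0.96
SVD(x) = [[-0.79, -0.46], [0.33, -0.88], [-0.51, 0.14]] @ diag([1.2793685407660949, 0.29379608046744354]) @ [[-0.98, 0.22],[0.22, 0.98]]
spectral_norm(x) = 1.28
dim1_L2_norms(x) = [1.02, 0.5, 0.66]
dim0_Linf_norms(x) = [0.96, 0.35]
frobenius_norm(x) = 1.31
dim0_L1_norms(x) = [2.08, 0.61]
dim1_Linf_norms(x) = [0.96, 0.47, 0.65]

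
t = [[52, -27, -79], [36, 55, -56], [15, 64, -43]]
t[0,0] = 52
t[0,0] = 52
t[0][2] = -79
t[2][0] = 15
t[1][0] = 36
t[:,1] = [-27, 55, 64]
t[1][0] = 36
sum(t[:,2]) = -178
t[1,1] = 55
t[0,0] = 52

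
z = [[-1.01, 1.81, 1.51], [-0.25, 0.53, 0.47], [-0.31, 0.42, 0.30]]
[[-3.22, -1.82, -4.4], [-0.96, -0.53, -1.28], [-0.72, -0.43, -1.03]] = z@ [[-0.38,0.49,1.27], [-2.01,-0.3,-0.34], [0.02,-0.52,-1.66]]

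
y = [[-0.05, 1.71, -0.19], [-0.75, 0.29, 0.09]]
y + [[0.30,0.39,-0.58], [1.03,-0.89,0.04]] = [[0.25, 2.1, -0.77], [0.28, -0.60, 0.13]]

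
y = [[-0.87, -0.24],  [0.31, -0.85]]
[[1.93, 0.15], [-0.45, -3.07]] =y @ [[-2.15, -1.06], [-0.25, 3.23]]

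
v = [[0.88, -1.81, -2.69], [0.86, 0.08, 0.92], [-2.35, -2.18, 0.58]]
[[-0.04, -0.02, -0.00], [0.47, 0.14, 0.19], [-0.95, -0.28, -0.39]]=v @ [[0.41, 0.12, 0.17], [0.03, 0.01, 0.01], [0.13, 0.04, 0.05]]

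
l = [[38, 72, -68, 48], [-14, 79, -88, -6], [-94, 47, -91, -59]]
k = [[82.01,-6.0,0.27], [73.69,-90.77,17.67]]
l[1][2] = -88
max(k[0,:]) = 82.01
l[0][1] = 72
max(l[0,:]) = 72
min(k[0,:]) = -6.0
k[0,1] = -6.0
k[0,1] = -6.0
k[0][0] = 82.01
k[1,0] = 73.69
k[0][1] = -6.0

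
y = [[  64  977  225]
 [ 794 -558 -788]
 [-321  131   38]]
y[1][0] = 794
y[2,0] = -321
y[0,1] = 977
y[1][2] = -788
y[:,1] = [977, -558, 131]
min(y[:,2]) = -788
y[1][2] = -788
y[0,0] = 64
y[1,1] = -558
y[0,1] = 977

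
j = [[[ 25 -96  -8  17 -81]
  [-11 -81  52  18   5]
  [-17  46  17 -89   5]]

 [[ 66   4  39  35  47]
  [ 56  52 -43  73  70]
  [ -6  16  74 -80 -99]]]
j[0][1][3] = 18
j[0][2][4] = 5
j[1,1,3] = 73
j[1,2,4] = -99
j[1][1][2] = -43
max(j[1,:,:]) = 74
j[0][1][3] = 18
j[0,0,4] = -81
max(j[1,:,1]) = 52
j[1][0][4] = 47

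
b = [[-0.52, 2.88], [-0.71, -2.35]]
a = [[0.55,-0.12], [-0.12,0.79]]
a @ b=[[-0.2,1.87], [-0.50,-2.2]]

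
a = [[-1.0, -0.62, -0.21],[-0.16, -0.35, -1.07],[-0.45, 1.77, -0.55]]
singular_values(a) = [1.94, 1.38, 0.84]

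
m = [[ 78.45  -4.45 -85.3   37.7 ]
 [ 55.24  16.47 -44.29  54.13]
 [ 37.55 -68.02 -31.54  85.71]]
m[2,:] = [37.55, -68.02, -31.54, 85.71]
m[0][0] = 78.45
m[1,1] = 16.47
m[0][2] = -85.3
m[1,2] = -44.29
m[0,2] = -85.3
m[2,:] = [37.55, -68.02, -31.54, 85.71]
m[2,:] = [37.55, -68.02, -31.54, 85.71]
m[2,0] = 37.55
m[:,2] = [-85.3, -44.29, -31.54]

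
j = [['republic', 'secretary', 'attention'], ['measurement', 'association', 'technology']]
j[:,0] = ['republic', 'measurement']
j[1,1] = 'association'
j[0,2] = 'attention'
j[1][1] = 'association'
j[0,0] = 'republic'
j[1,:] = ['measurement', 'association', 'technology']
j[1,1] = 'association'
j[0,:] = ['republic', 'secretary', 'attention']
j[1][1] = 'association'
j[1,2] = 'technology'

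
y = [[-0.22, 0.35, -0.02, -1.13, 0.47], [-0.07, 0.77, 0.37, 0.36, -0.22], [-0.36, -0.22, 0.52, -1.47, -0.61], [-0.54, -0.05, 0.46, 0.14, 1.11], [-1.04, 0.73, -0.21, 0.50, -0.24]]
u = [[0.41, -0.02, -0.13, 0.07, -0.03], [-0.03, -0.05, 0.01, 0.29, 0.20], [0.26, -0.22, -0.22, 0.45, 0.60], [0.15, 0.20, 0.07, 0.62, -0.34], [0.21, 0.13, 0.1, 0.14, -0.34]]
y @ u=[[-0.18, -0.17, 0.0, -0.56, 0.29],[0.05, -0.08, -0.06, 0.58, 0.33],[-0.35, -0.47, -0.23, -0.85, 0.99],[0.15, 0.08, 0.09, 0.40, -0.14],[-0.48, 0.10, 0.2, 0.32, -0.04]]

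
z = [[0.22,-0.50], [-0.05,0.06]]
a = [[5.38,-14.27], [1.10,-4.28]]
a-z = [[5.16,-13.77], [1.15,-4.34]]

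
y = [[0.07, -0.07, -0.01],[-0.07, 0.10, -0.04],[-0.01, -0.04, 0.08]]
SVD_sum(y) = [[0.05, -0.07, 0.03], [-0.07, 0.1, -0.04], [0.03, -0.04, 0.02]] + [[0.02, 0.0, -0.04], [0.0, 0.0, -0.00], [-0.04, -0.0, 0.06]] + [[-0.0, -0.00, -0.0], [-0.0, -0.0, -0.00], [-0.0, -0.00, -0.00]]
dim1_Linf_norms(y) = [0.07, 0.1, 0.08]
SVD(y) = [[-0.55, -0.5, 0.67], [0.78, -0.01, 0.62], [-0.3, 0.87, 0.39]] @ diag([0.1645503264040103, 0.08615504933203093, 0.0007053757360411959]) @ [[-0.55, 0.78, -0.30], [-0.50, -0.01, 0.87], [-0.67, -0.62, -0.39]]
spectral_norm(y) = 0.16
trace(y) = 0.25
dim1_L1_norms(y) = [0.15, 0.21, 0.13]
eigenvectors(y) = [[0.67, 0.55, -0.50],[0.62, -0.78, -0.01],[0.39, 0.3, 0.87]]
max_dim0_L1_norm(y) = 0.21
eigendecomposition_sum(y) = [[-0.0, -0.0, -0.0], [-0.00, -0.00, -0.00], [-0.0, -0.0, -0.00]] + [[0.05, -0.07, 0.03], [-0.07, 0.1, -0.04], [0.03, -0.04, 0.02]] + [[0.02, 0.0, -0.04], [0.00, 0.00, -0.0], [-0.04, -0.00, 0.06]]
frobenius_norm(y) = 0.19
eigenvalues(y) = [-0.0, 0.16, 0.09]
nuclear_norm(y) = 0.25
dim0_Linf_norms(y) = [0.07, 0.1, 0.08]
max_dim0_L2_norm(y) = 0.13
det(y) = -0.00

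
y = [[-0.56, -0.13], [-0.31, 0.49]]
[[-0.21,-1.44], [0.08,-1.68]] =y @ [[0.29,2.93], [0.34,-1.57]]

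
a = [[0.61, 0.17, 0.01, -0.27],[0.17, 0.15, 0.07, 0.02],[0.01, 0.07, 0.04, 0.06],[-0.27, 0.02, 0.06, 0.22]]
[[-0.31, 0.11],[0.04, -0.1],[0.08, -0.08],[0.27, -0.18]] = a @ [[-0.4, -0.06],[0.58, -0.20],[0.18, -0.67],[0.63, -0.71]]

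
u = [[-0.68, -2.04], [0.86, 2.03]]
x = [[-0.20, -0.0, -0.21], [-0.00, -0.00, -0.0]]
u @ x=[[0.14, 0.0, 0.14], [-0.17, 0.00, -0.18]]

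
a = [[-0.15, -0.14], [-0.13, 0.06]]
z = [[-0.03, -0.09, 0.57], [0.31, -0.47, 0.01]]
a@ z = [[-0.04, 0.08, -0.09], [0.02, -0.02, -0.07]]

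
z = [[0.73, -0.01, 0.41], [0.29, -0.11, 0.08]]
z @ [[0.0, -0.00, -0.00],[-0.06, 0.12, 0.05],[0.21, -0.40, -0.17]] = [[0.09, -0.17, -0.07], [0.02, -0.05, -0.02]]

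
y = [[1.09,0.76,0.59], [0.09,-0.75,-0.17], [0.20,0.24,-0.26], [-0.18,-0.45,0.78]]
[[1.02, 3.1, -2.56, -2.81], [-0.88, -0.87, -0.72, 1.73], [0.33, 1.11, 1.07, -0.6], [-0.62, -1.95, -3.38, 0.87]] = y@[[0.13, 2.24, -1.47, -0.76], [1.21, 1.66, 1.63, -2.31], [-0.07, -1.02, -3.73, -0.39]]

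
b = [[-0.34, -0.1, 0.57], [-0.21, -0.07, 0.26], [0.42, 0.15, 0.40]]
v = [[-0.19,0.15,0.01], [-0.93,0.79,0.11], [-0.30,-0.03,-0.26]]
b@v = [[-0.01,-0.15,-0.16], [0.03,-0.09,-0.08], [-0.34,0.17,-0.08]]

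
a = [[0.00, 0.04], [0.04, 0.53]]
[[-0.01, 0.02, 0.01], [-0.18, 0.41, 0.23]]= a @ [[-1.09, 2.52, 1.41],[-0.26, 0.59, 0.33]]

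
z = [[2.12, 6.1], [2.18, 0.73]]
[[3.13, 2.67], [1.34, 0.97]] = z @ [[0.5, 0.34], [0.34, 0.32]]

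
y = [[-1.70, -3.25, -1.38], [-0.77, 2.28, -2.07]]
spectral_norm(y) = 4.11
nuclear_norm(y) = 7.03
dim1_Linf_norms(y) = [3.25, 2.28]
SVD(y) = [[-0.9,0.43], [0.43,0.9]] @ diag([4.110907541588506, 2.9212222073150746]) @ [[0.29, 0.95, 0.09],[-0.49, 0.23, -0.84]]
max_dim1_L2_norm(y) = 3.92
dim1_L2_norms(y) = [3.92, 3.17]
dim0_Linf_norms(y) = [1.7, 3.25, 2.07]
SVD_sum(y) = [[-1.09, -3.53, -0.32], [0.52, 1.68, 0.15]] + [[-0.61,0.28,-1.06], [-1.29,0.6,-2.22]]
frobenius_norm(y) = 5.04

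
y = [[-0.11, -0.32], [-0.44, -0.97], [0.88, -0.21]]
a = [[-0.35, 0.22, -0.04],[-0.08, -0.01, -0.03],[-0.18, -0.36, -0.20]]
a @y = [[-0.09,-0.09], [-0.01,0.04], [0.00,0.45]]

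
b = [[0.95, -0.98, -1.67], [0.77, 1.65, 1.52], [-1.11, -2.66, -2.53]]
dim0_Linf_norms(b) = [1.11, 2.66, 2.53]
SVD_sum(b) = [[-0.32, -1.14, -1.16], [0.46, 1.61, 1.65], [-0.75, -2.62, -2.67]] + [[1.27, 0.16, -0.51], [0.31, 0.04, -0.12], [-0.36, -0.04, 0.14]] + [[0.0,-0.00,0.0], [-0.00,0.0,-0.00], [-0.00,0.00,-0.00]]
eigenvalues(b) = [1.47, -1.41, 0.01]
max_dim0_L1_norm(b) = 5.72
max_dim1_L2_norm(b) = 3.84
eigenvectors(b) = [[-0.82, -0.36, -0.33], [-0.34, 0.49, 0.72], [0.46, -0.80, -0.61]]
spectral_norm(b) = 4.78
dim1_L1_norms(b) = [3.6, 3.94, 6.3]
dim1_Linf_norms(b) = [1.67, 1.65, 2.66]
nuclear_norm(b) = 6.25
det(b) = -0.02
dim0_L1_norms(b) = [2.83, 5.29, 5.72]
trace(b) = 0.07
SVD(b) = [[0.35, 0.94, -0.05], [-0.49, 0.23, 0.84], [0.8, -0.27, 0.54]] @ diag([4.776066554062366, 1.4749174055385952, 0.002630210282491126]) @ [[-0.2, -0.69, -0.70], [0.92, 0.11, -0.37], [-0.33, 0.72, -0.61]]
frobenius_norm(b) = 5.00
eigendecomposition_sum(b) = [[1.16, 0.18, -0.42], [0.49, 0.08, -0.17], [-0.65, -0.1, 0.23]] + [[-0.21,-1.15,-1.25], [0.28,1.55,1.68], [-0.46,-2.54,-2.75]] + [[0.0, -0.01, -0.01], [-0.00, 0.02, 0.01], [0.00, -0.02, -0.01]]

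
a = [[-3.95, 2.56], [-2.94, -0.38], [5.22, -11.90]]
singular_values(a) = [13.64, 3.73]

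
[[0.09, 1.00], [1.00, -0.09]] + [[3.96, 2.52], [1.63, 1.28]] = [[4.05, 3.52],[2.63, 1.19]]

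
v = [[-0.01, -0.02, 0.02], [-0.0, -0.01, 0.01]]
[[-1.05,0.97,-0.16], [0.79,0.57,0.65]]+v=[[-1.06, 0.95, -0.14], [0.79, 0.56, 0.66]]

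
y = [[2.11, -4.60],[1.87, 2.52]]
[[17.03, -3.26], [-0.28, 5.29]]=y @ [[2.99, 1.16], [-2.33, 1.24]]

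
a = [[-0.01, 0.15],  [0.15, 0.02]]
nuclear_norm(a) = 0.30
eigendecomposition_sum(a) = [[-0.08, 0.07], [0.07, -0.07]] + [[0.07, 0.08], [0.08, 0.09]]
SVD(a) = [[0.67, 0.74], [0.74, -0.67]] @ diag([0.15574813431681336, 0.14574813431681335]) @ [[0.67, 0.74], [-0.74, 0.67]]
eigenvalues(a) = [-0.15, 0.16]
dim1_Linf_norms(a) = [0.15, 0.15]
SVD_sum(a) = [[0.07, 0.08],  [0.08, 0.09]] + [[-0.08, 0.07], [0.07, -0.07]]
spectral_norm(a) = 0.16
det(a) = -0.02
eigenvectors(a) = [[-0.74,-0.67], [0.67,-0.74]]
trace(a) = 0.01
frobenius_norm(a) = 0.21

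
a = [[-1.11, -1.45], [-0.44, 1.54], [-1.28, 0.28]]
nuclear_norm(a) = 3.87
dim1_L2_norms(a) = [1.83, 1.6, 1.31]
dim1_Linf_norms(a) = [1.45, 1.54, 1.28]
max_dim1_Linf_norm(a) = 1.54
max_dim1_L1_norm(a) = 2.56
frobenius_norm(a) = 2.76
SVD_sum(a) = [[-0.56, -1.64], [0.42, 1.25], [-0.05, -0.14]] + [[-0.55, 0.19], [-0.86, 0.29], [-1.23, 0.42]]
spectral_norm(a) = 2.18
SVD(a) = [[0.79, 0.34], [-0.60, 0.54], [0.07, 0.77]] @ diag([2.17895393585836, 1.6937413454855978]) @ [[-0.32, -0.95],[-0.95, 0.32]]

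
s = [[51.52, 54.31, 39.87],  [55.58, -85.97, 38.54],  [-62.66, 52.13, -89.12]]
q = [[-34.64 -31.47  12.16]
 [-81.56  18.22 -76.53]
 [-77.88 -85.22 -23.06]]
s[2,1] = 52.13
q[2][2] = -23.06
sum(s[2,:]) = -99.65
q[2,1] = -85.22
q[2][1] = -85.22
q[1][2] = -76.53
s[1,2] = 38.54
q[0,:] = [-34.64, -31.47, 12.16]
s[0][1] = 54.31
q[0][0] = -34.64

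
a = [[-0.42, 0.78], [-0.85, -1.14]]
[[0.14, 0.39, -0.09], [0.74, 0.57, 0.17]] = a @ [[-0.64, -0.78, -0.03], [-0.17, 0.08, -0.13]]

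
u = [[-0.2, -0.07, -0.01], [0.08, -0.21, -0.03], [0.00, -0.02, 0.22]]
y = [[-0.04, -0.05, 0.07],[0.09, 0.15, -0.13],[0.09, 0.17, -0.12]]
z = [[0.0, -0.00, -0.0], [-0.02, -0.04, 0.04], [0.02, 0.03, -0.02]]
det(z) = 0.00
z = u @ y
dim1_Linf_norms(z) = [0.0, 0.04, 0.03]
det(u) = 0.01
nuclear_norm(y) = 0.36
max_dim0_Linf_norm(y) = 0.17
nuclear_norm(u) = 0.66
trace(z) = -0.06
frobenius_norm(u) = 0.38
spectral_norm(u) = 0.23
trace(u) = -0.19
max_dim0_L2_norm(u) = 0.22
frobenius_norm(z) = 0.07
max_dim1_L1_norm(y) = 0.38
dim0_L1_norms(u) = [0.28, 0.3, 0.26]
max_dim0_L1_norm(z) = 0.07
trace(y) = -0.01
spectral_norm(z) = 0.07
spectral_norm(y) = 0.33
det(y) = 0.00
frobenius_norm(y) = 0.33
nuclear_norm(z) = 0.08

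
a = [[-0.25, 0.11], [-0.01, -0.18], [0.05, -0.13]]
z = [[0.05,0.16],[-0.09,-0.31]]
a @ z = [[-0.02, -0.07], [0.02, 0.05], [0.01, 0.05]]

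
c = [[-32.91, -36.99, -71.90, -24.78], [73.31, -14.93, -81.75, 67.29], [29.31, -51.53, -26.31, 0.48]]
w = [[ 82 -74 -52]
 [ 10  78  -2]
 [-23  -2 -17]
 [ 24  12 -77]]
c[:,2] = [-71.9, -81.75, -26.31]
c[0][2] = -71.9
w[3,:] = [24, 12, -77]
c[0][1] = -36.99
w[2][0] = -23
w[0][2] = -52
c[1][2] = -81.75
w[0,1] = -74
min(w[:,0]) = -23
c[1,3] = 67.29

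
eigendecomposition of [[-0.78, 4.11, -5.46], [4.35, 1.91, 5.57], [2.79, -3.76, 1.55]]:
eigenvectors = [[-0.62+0.00j, -0.62-0.00j, (0.7+0j)], [(0.48-0.11j), 0.48+0.11j, 0.69+0.00j], [0.33+0.51j, (0.33-0.51j), -0.19+0.00j]]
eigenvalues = [(-1.04+5.24j), (-1.04-5.24j), (4.77+0j)]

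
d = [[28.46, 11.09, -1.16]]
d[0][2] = -1.16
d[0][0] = 28.46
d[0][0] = 28.46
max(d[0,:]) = 28.46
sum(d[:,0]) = 28.46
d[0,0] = 28.46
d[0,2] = -1.16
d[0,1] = 11.09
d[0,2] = -1.16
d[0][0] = 28.46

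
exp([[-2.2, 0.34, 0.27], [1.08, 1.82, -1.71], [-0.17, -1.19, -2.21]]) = [[0.24, 0.55, -0.17], [2.32, 9.31, -3.35], [-0.60, -2.44, 0.96]]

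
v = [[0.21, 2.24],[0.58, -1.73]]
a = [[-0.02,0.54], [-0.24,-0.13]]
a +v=[[0.19, 2.78], [0.34, -1.86]]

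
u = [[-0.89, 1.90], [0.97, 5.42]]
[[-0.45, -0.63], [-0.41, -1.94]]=u@[[0.25, -0.04], [-0.12, -0.35]]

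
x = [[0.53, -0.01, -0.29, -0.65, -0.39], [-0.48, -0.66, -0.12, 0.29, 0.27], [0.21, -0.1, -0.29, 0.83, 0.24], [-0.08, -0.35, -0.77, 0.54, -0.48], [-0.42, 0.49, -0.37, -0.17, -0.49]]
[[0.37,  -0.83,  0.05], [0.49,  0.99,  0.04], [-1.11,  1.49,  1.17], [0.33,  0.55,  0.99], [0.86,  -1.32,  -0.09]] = x@ [[-1.2,0.54,0.66], [-0.57,-0.90,0.16], [-0.23,-0.19,-1.18], [-0.96,1.18,0.73], [-0.79,1.06,0.42]]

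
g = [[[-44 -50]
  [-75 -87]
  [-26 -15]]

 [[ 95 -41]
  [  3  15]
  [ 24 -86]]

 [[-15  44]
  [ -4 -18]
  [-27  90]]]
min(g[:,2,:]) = -86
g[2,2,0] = -27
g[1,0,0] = 95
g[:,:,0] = [[-44, -75, -26], [95, 3, 24], [-15, -4, -27]]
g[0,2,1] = -15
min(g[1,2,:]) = -86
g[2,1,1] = -18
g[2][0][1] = 44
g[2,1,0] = -4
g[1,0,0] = 95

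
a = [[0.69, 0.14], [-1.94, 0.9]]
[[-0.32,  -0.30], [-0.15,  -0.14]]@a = [[0.36, -0.31], [0.17, -0.15]]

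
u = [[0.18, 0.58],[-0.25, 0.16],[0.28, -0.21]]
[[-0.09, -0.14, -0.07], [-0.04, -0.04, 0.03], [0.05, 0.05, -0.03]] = u @ [[0.05, 0.0, -0.16],[-0.17, -0.25, -0.07]]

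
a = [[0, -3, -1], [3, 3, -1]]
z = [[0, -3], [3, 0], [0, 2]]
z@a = [[-9, -9, 3], [0, -9, -3], [6, 6, -2]]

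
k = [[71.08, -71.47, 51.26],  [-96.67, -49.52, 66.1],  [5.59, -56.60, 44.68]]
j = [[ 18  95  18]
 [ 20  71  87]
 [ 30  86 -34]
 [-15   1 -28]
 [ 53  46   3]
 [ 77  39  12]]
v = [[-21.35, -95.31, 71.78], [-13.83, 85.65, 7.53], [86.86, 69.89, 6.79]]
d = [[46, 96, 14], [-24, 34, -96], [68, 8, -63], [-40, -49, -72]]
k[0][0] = 71.08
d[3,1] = -49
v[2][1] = 69.89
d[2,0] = 68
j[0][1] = 95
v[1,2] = 7.53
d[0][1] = 96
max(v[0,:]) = 71.78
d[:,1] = [96, 34, 8, -49]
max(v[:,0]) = 86.86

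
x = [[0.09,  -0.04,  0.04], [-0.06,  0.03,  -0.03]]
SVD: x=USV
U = [[-0.82, 0.57],[0.57, 0.82]]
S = [0.13, 0.0]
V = [[-0.84, 0.39, -0.39], [0.55, 0.59, -0.59]]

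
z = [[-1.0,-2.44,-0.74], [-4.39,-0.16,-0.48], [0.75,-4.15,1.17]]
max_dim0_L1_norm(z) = 6.75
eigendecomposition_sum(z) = [[(-2.11+0j), -1.67-0.00j, -0.43+0.00j], [-2.40+0.00j, (-1.9-0j), (-0.49+0j)], [(-1.53+0j), -1.21-0.00j, -0.31+0.00j]] + [[0.55+0.21j, -0.39-0.24j, -0.16+0.09j], [-0.99+0.82j, 0.87-0.48j, 0.00-0.39j], [(1.14-4.21j), (-1.47+3.01j), (0.74+1.08j)]] + [[(0.55-0.21j), (-0.39+0.24j), -0.16-0.09j], [(-0.99-0.82j), (0.87+0.48j), 0.00+0.39j], [(1.14+4.21j), (-1.47-3.01j), 0.74-1.08j]]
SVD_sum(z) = [[0.42, -1.94, 0.34], [-0.17, 0.81, -0.14], [0.91, -4.19, 0.73]] + [[-1.58, -0.38, -0.25], [-4.16, -1.01, -0.65], [-0.07, -0.02, -0.01]] + [[0.16,-0.11,-0.83],[-0.06,0.04,0.31],[-0.08,0.06,0.45]]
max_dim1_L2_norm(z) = 4.42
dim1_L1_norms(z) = [4.18, 5.03, 6.07]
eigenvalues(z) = [(-4.32+0j), (2.16+0.81j), (2.16-0.81j)]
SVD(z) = [[-0.41, 0.35, 0.84],  [0.17, 0.93, -0.31],  [-0.89, 0.02, -0.45]] @ diag([4.869904515146874, 4.628374778342558, 1.0224367582176213]) @ [[-0.21, 0.96, -0.17], [-0.96, -0.23, -0.15], [0.18, -0.13, -0.97]]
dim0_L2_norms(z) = [4.56, 4.82, 1.47]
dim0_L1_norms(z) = [6.14, 6.75, 2.39]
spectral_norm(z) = 4.87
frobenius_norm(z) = 6.80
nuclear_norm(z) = 10.52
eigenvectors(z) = [[0.59+0.00j, (-0.01+0.13j), (-0.01-0.13j)], [(0.68+0j), -0.23-0.16j, (-0.23+0.16j)], [0.43+0.00j, (0.95+0j), 0.95-0.00j]]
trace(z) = 0.01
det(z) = -23.05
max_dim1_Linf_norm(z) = 4.39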